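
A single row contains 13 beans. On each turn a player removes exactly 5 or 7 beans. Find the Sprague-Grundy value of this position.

0

Build the Grundy sequence with g(k) = mex{g(k−s) : s ∈ {5, 7}, s ≤ k}:
k:     0  1  2  3  4  5  6  7  8  9 10 11 12 13
g(k):  0  0  0  0  0  1  1  1  1  1  2  2  0  0
So g(13) = 0.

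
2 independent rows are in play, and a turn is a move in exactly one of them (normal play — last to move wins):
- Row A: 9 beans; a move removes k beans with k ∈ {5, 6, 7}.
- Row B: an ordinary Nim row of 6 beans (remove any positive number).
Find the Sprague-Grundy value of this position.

Build the Grundy sequence for row A with g(k) = mex{g(k−s) : s ∈ {5, 6, 7}, s ≤ k}:
k:     0  1  2  3  4  5  6  7  8  9
g(k):  0  0  0  0  0  1  1  1  1  1
So g(9) = 1.
Row B is a plain Nim row of size 6, so its Grundy value is 6.
The value of a disjunctive sum is the nim-sum of the parts.
Combined value = 1 ⊕ 6 = 7.

7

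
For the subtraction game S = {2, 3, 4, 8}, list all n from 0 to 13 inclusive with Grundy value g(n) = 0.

0, 1, 6, 7, 12, 13

Grundy values for subtraction set {2, 3, 4, 8}:
k:     0  1  2  3  4  5  6  7  8  9 10 11 12 13
g(k):  0  0  1  1  2  2  0  0  1  1  2  2  0  0
The P-positions (g = 0) in 0..13 are 0, 1, 6, 7, 12, 13.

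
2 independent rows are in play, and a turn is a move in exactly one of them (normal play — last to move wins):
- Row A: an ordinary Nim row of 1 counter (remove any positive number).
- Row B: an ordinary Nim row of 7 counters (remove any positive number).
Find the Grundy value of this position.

Row A is a plain Nim row of size 1, so its Grundy value is 1.
Row B is a plain Nim row of size 7, so its Grundy value is 7.
The value of a disjunctive sum is the nim-sum of the parts.
Combined value = 1 XOR 7 = 6.

6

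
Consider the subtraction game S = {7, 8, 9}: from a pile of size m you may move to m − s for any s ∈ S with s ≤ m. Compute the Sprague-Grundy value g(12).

1

Grundy values for subtraction set {7, 8, 9}:
g(0) = mex{} = 0
g(1) = mex{} = 0
g(2) = mex{} = 0
g(3) = mex{} = 0
g(4) = mex{} = 0
g(5) = mex{} = 0
g(6) = mex{} = 0
g(7) = mex{0} = 1
g(8) = mex{0} = 1
g(9) = mex{0} = 1
g(10) = mex{0} = 1
g(11) = mex{0} = 1
g(12) = mex{0} = 1
So g(12) = 1.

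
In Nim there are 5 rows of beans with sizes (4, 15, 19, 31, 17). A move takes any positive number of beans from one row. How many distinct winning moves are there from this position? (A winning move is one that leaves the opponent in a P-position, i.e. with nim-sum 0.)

3

Bitwise XOR of the heap sizes:
  00100  (4)
  01111  (15)
  10011  (19)
  11111  (31)
  10001  (17)
  -----
  10110  (22)
The overall nim-sum is X = 22. A row of size p has a winning move iff p XOR X < p (reduce it to p XOR X).
  4: 4 XOR 22 = 18 ≥ 4 — no move.
  15: 15 XOR 22 = 25 ≥ 15 — no move.
  19: 19 XOR 22 = 5 < 19 — winning move (to 5).
  31: 31 XOR 22 = 9 < 31 — winning move (to 9).
  17: 17 XOR 22 = 7 < 17 — winning move (to 7).
That gives 3 winning moves.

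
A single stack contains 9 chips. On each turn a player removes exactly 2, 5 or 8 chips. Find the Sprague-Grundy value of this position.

1

Build the Grundy sequence with g(k) = mex{g(k−s) : s ∈ {2, 5, 8}, s ≤ k}:
g(0) = mex{} = 0
g(1) = mex{} = 0
g(2) = mex{0} = 1
g(3) = mex{0} = 1
g(4) = mex{1} = 0
g(5) = mex{0,1} = 2
g(6) = mex{0} = 1
g(7) = mex{1,2} = 0
g(8) = mex{0,1} = 2
g(9) = mex{0} = 1
So g(9) = 1.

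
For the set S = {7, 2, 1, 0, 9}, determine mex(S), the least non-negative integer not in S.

3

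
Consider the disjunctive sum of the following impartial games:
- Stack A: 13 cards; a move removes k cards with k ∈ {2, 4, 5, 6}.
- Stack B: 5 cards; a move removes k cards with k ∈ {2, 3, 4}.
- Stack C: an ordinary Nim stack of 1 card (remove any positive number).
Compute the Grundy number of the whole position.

1

Grundy values for stack A (subtraction set {2, 4, 5, 6}):
g(0) = mex{} = 0
g(1) = mex{} = 0
g(2) = mex{0} = 1
g(3) = mex{0} = 1
g(4) = mex{0,1} = 2
g(5) = mex{0,1} = 2
g(6) = mex{0,1,2} = 3
g(7) = mex{0,1,2} = 3
g(8) = mex{1,2,3} = 0
g(9) = mex{1,2,3} = 0
g(10) = mex{0,2,3} = 1
g(11) = mex{0,2,3} = 1
g(12) = mex{0,1,3} = 2
g(13) = mex{0,1,3} = 2
So g(13) = 2.
Build the Grundy sequence for stack B with g(k) = mex{g(k−s) : s ∈ {2, 3, 4}, s ≤ k}:
k:     0  1  2  3  4  5
g(k):  0  0  1  1  2  2
So g(5) = 2.
Stack C is a plain Nim stack of size 1, so its Grundy value is 1.
By the Sprague-Grundy theorem, the Grundy value of a sum of independent games is the XOR of the component values.
Combined value = 2 ⊕ 2 ⊕ 1 = 1.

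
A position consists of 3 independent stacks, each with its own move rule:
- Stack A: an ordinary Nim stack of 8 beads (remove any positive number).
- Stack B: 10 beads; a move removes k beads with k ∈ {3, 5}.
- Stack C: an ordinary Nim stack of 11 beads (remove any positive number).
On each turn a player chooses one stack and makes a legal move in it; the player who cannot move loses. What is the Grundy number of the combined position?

Stack A is a plain Nim stack of size 8, so its Grundy value is 8.
Build the Grundy sequence for stack B with g(k) = mex{g(k−s) : s ∈ {3, 5}, s ≤ k}:
k:     0  1  2  3  4  5  6  7  8  9 10
g(k):  0  0  0  1  1  1  2  2  0  0  0
So g(10) = 0.
Stack C is a plain Nim stack of size 11, so its Grundy value is 11.
The value of a disjunctive sum is the nim-sum of the parts.
Combined value = 8 XOR 0 XOR 11 = 3.

3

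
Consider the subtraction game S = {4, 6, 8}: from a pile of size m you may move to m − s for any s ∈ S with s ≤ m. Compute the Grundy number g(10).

2

Grundy values for subtraction set {4, 6, 8}:
g(0) = mex{} = 0
g(1) = mex{} = 0
g(2) = mex{} = 0
g(3) = mex{} = 0
g(4) = mex{0} = 1
g(5) = mex{0} = 1
g(6) = mex{0} = 1
g(7) = mex{0} = 1
g(8) = mex{0,1} = 2
g(9) = mex{0,1} = 2
g(10) = mex{0,1} = 2
So g(10) = 2.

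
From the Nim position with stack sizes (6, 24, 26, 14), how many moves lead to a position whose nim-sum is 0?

3

Nim-sum: 6 ^ 24 ^ 26 ^ 14 = 10.
The overall nim-sum is X = 10. A stack of size p has a winning move iff p XOR X < p (reduce it to p XOR X).
  6: 6 XOR 10 = 12 ≥ 6 — no move.
  24: 24 XOR 10 = 18 < 24 — winning move (to 18).
  26: 26 XOR 10 = 16 < 26 — winning move (to 16).
  14: 14 XOR 10 = 4 < 14 — winning move (to 4).
That gives 3 winning moves.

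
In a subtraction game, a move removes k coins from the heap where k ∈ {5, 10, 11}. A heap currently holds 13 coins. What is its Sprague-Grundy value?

Grundy values for subtraction set {5, 10, 11}:
g(0) = mex{} = 0
g(1) = mex{} = 0
g(2) = mex{} = 0
g(3) = mex{} = 0
g(4) = mex{} = 0
g(5) = mex{0} = 1
g(6) = mex{0} = 1
g(7) = mex{0} = 1
g(8) = mex{0} = 1
g(9) = mex{0} = 1
g(10) = mex{0,1} = 2
g(11) = mex{0,1} = 2
g(12) = mex{0,1} = 2
g(13) = mex{0,1} = 2
So g(13) = 2.

2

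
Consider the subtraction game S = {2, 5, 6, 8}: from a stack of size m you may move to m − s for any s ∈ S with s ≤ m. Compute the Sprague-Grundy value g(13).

1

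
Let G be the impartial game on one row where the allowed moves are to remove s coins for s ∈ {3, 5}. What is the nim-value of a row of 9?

0

Compute g(0), g(1), … for moves {3, 5}:
g(0) = mex{} = 0
g(1) = mex{} = 0
g(2) = mex{} = 0
g(3) = mex{0} = 1
g(4) = mex{0} = 1
g(5) = mex{0} = 1
g(6) = mex{0,1} = 2
g(7) = mex{0,1} = 2
g(8) = mex{1} = 0
g(9) = mex{1,2} = 0
So g(9) = 0.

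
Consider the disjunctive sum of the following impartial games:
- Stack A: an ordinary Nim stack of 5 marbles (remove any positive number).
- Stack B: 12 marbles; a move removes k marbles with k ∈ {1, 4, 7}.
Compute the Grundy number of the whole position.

Stack A is a plain Nim stack of size 5, so its Grundy value is 5.
Build the Grundy sequence for stack B with g(k) = mex{g(k−s) : s ∈ {1, 4, 7}, s ≤ k}:
g(0) = mex{} = 0
g(1) = mex{0} = 1
g(2) = mex{1} = 0
g(3) = mex{0} = 1
g(4) = mex{0,1} = 2
g(5) = mex{1,2} = 0
g(6) = mex{0} = 1
g(7) = mex{0,1} = 2
g(8) = mex{1,2} = 0
g(9) = mex{0} = 1
g(10) = mex{1} = 0
g(11) = mex{0,2} = 1
g(12) = mex{0,1} = 2
So g(12) = 2.
By the Sprague-Grundy theorem, the Grundy value of a sum of independent games is the XOR of the component values.
Combined value = 5 XOR 2 = 7.

7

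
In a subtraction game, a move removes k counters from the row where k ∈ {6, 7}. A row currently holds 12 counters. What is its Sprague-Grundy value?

Grundy values for subtraction set {6, 7}:
g(0) = mex{} = 0
g(1) = mex{} = 0
g(2) = mex{} = 0
g(3) = mex{} = 0
g(4) = mex{} = 0
g(5) = mex{} = 0
g(6) = mex{0} = 1
g(7) = mex{0} = 1
g(8) = mex{0} = 1
g(9) = mex{0} = 1
g(10) = mex{0} = 1
g(11) = mex{0} = 1
g(12) = mex{0,1} = 2
So g(12) = 2.

2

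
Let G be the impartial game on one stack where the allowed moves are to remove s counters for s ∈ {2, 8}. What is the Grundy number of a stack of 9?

2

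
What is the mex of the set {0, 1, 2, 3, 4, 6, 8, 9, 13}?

The values 0, 1, 2, 3, 4 are all present; 5 is the first non-negative integer missing from the set.

5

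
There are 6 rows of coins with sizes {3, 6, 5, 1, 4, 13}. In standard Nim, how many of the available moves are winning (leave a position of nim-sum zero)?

1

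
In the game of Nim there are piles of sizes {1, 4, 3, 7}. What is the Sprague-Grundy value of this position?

Write each in binary and XOR column by column:
  001  (1)
  100  (4)
  011  (3)
  111  (7)
  ---
  001  (1)

1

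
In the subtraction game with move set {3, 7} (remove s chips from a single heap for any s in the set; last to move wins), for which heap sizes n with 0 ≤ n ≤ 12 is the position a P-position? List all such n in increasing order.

0, 1, 2, 6, 10, 11, 12

Grundy values for subtraction set {3, 7}:
g(0) = mex{} = 0
g(1) = mex{} = 0
g(2) = mex{} = 0
g(3) = mex{0} = 1
g(4) = mex{0} = 1
g(5) = mex{0} = 1
g(6) = mex{1} = 0
g(7) = mex{0,1} = 2
g(8) = mex{0,1} = 2
g(9) = mex{0} = 1
g(10) = mex{1,2} = 0
g(11) = mex{1,2} = 0
g(12) = mex{1} = 0
The P-positions (g = 0) in 0..12 are 0, 1, 2, 6, 10, 11, 12.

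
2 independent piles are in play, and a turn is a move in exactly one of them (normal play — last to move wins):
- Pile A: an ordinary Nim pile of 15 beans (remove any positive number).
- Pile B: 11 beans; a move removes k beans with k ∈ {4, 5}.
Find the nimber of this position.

15

Pile A is a plain Nim pile of size 15, so its Grundy value is 15.
Grundy values for pile B (subtraction set {4, 5}):
g(0) = mex{} = 0
g(1) = mex{} = 0
g(2) = mex{} = 0
g(3) = mex{} = 0
g(4) = mex{0} = 1
g(5) = mex{0} = 1
g(6) = mex{0} = 1
g(7) = mex{0} = 1
g(8) = mex{0,1} = 2
g(9) = mex{1} = 0
g(10) = mex{1} = 0
g(11) = mex{1} = 0
So g(11) = 0.
The value of a disjunctive sum is the nim-sum of the parts.
Combined value = 15 XOR 0 = 15.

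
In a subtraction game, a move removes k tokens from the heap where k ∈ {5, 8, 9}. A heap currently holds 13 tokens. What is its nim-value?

Grundy values for subtraction set {5, 8, 9}:
g(0) = mex{} = 0
g(1) = mex{} = 0
g(2) = mex{} = 0
g(3) = mex{} = 0
g(4) = mex{} = 0
g(5) = mex{0} = 1
g(6) = mex{0} = 1
g(7) = mex{0} = 1
g(8) = mex{0} = 1
g(9) = mex{0} = 1
g(10) = mex{0,1} = 2
g(11) = mex{0,1} = 2
g(12) = mex{0,1} = 2
g(13) = mex{0,1} = 2
So g(13) = 2.

2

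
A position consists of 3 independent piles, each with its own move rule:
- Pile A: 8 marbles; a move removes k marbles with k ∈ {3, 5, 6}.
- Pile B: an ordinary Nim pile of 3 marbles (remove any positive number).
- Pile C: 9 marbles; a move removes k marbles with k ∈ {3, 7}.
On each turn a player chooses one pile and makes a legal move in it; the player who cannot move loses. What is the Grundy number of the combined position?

0

For pile A, compute g(0), g(1), … with moves {3, 5, 6}:
g(0) = mex{} = 0
g(1) = mex{} = 0
g(2) = mex{} = 0
g(3) = mex{0} = 1
g(4) = mex{0} = 1
g(5) = mex{0} = 1
g(6) = mex{0,1} = 2
g(7) = mex{0,1} = 2
g(8) = mex{0,1} = 2
So g(8) = 2.
Pile B is a plain Nim pile of size 3, so its Grundy value is 3.
Build the Grundy sequence for pile C with g(k) = mex{g(k−s) : s ∈ {3, 7}, s ≤ k}:
k:     0  1  2  3  4  5  6  7  8  9
g(k):  0  0  0  1  1  1  0  2  2  1
So g(9) = 1.
By the Sprague-Grundy theorem, the Grundy value of a sum of independent games is the XOR of the component values.
Combined value = 2 XOR 3 XOR 1 = 0.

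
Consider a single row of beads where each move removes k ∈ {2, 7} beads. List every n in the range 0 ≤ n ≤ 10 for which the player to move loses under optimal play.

Grundy values for subtraction set {2, 7}:
g(0) = mex{} = 0
g(1) = mex{} = 0
g(2) = mex{0} = 1
g(3) = mex{0} = 1
g(4) = mex{1} = 0
g(5) = mex{1} = 0
g(6) = mex{0} = 1
g(7) = mex{0} = 1
g(8) = mex{0,1} = 2
g(9) = mex{1} = 0
g(10) = mex{1,2} = 0
The P-positions (g = 0) in 0..10 are 0, 1, 4, 5, 9, 10.

0, 1, 4, 5, 9, 10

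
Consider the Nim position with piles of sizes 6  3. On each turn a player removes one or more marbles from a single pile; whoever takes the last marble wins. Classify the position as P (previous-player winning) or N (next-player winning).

N-position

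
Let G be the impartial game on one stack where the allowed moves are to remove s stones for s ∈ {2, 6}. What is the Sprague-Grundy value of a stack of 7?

Build the Grundy sequence with g(k) = mex{g(k−s) : s ∈ {2, 6}, s ≤ k}:
g(0) = mex{} = 0
g(1) = mex{} = 0
g(2) = mex{0} = 1
g(3) = mex{0} = 1
g(4) = mex{1} = 0
g(5) = mex{1} = 0
g(6) = mex{0} = 1
g(7) = mex{0} = 1
So g(7) = 1.

1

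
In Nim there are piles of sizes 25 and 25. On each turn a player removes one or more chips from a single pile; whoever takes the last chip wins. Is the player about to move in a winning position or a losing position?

Losing position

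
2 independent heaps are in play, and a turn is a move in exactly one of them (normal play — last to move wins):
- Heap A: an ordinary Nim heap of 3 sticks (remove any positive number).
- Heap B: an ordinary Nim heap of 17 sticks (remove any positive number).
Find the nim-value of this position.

18

Heap A is a plain Nim heap of size 3, so its Grundy value is 3.
Heap B is a plain Nim heap of size 17, so its Grundy value is 17.
The value of a disjunctive sum is the nim-sum of the parts.
Combined value = 3 XOR 17 = 18.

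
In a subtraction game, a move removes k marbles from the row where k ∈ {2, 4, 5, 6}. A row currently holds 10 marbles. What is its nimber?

1

Compute g(0), g(1), … for moves {2, 4, 5, 6}:
k:     0  1  2  3  4  5  6  7  8  9 10
g(k):  0  0  1  1  2  2  3  3  0  0  1
So g(10) = 1.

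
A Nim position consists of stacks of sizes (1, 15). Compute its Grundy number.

Nim-sum: 1 ^ 15 = 14.

14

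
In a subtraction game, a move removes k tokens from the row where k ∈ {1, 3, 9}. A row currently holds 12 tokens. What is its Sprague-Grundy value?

0

Grundy values for subtraction set {1, 3, 9}:
k:     0  1  2  3  4  5  6  7  8  9 10 11 12
g(k):  0  1  0  1  0  1  0  1  0  1  0  1  0
So g(12) = 0.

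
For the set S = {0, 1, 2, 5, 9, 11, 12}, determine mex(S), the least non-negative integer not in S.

3

The values 0, 1, 2 are all present; 3 is the first non-negative integer missing from the set.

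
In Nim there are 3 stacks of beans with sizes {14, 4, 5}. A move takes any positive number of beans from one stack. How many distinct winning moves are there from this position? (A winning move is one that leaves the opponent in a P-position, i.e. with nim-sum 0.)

In binary:
  1110  (14)
  0100  (4)
  0101  (5)
  ----
  1111  (15)
The overall nim-sum is X = 15. A stack of size p has a winning move iff p XOR X < p (reduce it to p XOR X).
  14: 14 XOR 15 = 1 < 14 — winning move (to 1).
  4: 4 XOR 15 = 11 ≥ 4 — no move.
  5: 5 XOR 15 = 10 ≥ 5 — no move.
That gives 1 winning move.

1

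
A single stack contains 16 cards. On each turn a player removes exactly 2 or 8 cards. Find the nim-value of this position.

Build the Grundy sequence with g(k) = mex{g(k−s) : s ∈ {2, 8}, s ≤ k}:
k:     0  1  2  3  4  5  6  7  8  9 10 11 12 13 14 15 16
g(k):  0  0  1  1  0  0  1  1  2  2  0  0  1  1  0  0  1
So g(16) = 1.

1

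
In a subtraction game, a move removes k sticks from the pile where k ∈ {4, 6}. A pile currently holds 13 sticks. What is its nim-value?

Grundy values for subtraction set {4, 6}:
g(0) = mex{} = 0
g(1) = mex{} = 0
g(2) = mex{} = 0
g(3) = mex{} = 0
g(4) = mex{0} = 1
g(5) = mex{0} = 1
g(6) = mex{0} = 1
g(7) = mex{0} = 1
g(8) = mex{0,1} = 2
g(9) = mex{0,1} = 2
g(10) = mex{1} = 0
g(11) = mex{1} = 0
g(12) = mex{1,2} = 0
g(13) = mex{1,2} = 0
So g(13) = 0.

0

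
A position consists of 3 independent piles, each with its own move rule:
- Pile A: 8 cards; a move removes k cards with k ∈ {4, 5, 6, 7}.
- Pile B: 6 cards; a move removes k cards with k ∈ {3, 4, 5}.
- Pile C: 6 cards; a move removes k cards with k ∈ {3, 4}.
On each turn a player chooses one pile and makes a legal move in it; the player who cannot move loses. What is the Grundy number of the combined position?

2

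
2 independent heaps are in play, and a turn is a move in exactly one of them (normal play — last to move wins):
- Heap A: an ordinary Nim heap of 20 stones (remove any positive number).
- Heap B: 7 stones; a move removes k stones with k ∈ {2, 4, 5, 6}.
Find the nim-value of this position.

Heap A is a plain Nim heap of size 20, so its Grundy value is 20.
Grundy values for heap B (subtraction set {2, 4, 5, 6}):
g(0) = mex{} = 0
g(1) = mex{} = 0
g(2) = mex{0} = 1
g(3) = mex{0} = 1
g(4) = mex{0,1} = 2
g(5) = mex{0,1} = 2
g(6) = mex{0,1,2} = 3
g(7) = mex{0,1,2} = 3
So g(7) = 3.
The value of a disjunctive sum is the nim-sum of the parts.
Combined value = 20 XOR 3 = 23.

23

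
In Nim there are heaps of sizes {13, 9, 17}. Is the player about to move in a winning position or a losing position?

Nim-sum: 13 XOR 9 XOR 17 = 21.
The nim-sum is 21 ≠ 0, so this is an N-position: the player to move can win.

Winning position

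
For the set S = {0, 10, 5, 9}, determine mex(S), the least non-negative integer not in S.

1

0 is in the set but 1 is not, so the mex is 1.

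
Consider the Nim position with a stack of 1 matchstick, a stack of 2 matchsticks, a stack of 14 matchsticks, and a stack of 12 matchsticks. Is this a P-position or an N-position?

N-position

Nim-sum: 1 ⊕ 2 ⊕ 14 ⊕ 12 = 1.
The nim-sum is 1 ≠ 0, so this is an N-position: the player to move can win.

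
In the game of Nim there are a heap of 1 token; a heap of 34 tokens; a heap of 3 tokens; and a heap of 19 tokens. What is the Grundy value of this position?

Nim-sum: 1 ^ 34 ^ 3 ^ 19 = 51.

51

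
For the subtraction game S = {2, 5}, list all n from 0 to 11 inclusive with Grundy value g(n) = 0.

0, 1, 4, 7, 8, 11

Grundy values for subtraction set {2, 5}:
k:     0  1  2  3  4  5  6  7  8  9 10 11
g(k):  0  0  1  1  0  2  1  0  0  1  1  0
The P-positions (g = 0) in 0..11 are 0, 1, 4, 7, 8, 11.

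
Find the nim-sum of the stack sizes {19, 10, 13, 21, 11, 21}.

In binary:
  10011  (19)
  01010  (10)
  01101  (13)
  10101  (21)
  01011  (11)
  10101  (21)
  -----
  11111  (31)

31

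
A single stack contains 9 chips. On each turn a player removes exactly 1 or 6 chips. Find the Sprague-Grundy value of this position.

0

Compute g(0), g(1), … for moves {1, 6}:
g(0) = mex{} = 0
g(1) = mex{0} = 1
g(2) = mex{1} = 0
g(3) = mex{0} = 1
g(4) = mex{1} = 0
g(5) = mex{0} = 1
g(6) = mex{0,1} = 2
g(7) = mex{1,2} = 0
g(8) = mex{0} = 1
g(9) = mex{1} = 0
So g(9) = 0.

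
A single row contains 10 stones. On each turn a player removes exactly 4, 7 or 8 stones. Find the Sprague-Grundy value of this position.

Grundy values for subtraction set {4, 7, 8}:
g(0) = mex{} = 0
g(1) = mex{} = 0
g(2) = mex{} = 0
g(3) = mex{} = 0
g(4) = mex{0} = 1
g(5) = mex{0} = 1
g(6) = mex{0} = 1
g(7) = mex{0} = 1
g(8) = mex{0,1} = 2
g(9) = mex{0,1} = 2
g(10) = mex{0,1} = 2
So g(10) = 2.

2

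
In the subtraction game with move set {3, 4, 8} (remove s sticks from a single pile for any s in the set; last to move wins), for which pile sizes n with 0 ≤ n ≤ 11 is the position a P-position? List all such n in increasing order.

0, 1, 2, 7

Grundy values for subtraction set {3, 4, 8}:
g(0) = mex{} = 0
g(1) = mex{} = 0
g(2) = mex{} = 0
g(3) = mex{0} = 1
g(4) = mex{0} = 1
g(5) = mex{0} = 1
g(6) = mex{0,1} = 2
g(7) = mex{1} = 0
g(8) = mex{0,1} = 2
g(9) = mex{0,1,2} = 3
g(10) = mex{0,2} = 1
g(11) = mex{0,1,2} = 3
The P-positions (g = 0) in 0..11 are 0, 1, 2, 7.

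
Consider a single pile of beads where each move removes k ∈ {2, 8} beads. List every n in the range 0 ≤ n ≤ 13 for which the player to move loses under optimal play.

Grundy values for subtraction set {2, 8}:
g(0) = mex{} = 0
g(1) = mex{} = 0
g(2) = mex{0} = 1
g(3) = mex{0} = 1
g(4) = mex{1} = 0
g(5) = mex{1} = 0
g(6) = mex{0} = 1
g(7) = mex{0} = 1
g(8) = mex{0,1} = 2
g(9) = mex{0,1} = 2
g(10) = mex{1,2} = 0
g(11) = mex{1,2} = 0
g(12) = mex{0} = 1
g(13) = mex{0} = 1
The P-positions (g = 0) in 0..13 are 0, 1, 4, 5, 10, 11.

0, 1, 4, 5, 10, 11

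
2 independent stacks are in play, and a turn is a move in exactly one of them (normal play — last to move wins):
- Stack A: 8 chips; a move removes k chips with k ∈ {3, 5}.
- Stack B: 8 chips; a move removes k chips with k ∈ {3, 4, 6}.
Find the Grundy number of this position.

2

Grundy values for stack A (subtraction set {3, 5}):
g(0) = mex{} = 0
g(1) = mex{} = 0
g(2) = mex{} = 0
g(3) = mex{0} = 1
g(4) = mex{0} = 1
g(5) = mex{0} = 1
g(6) = mex{0,1} = 2
g(7) = mex{0,1} = 2
g(8) = mex{1} = 0
So g(8) = 0.
Build the Grundy sequence for stack B with g(k) = mex{g(k−s) : s ∈ {3, 4, 6}, s ≤ k}:
k:     0  1  2  3  4  5  6  7  8
g(k):  0  0  0  1  1  1  2  2  2
So g(8) = 2.
By the Sprague-Grundy theorem, the Grundy value of a sum of independent games is the XOR of the component values.
Combined value = 0 ⊕ 2 = 2.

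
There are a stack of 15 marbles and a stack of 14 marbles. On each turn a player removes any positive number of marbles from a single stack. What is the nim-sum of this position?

1

Nim-sum: 15 ^ 14 = 1.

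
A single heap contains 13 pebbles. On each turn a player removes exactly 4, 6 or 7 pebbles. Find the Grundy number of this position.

0

Grundy values for subtraction set {4, 6, 7}:
k:     0  1  2  3  4  5  6  7  8  9 10 11 12 13
g(k):  0  0  0  0  1  1  1  1  2  2  2  0  0  0
So g(13) = 0.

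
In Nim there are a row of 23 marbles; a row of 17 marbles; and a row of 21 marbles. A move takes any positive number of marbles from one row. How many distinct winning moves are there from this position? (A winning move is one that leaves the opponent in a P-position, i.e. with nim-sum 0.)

3

Nim-sum: 23 ⊕ 17 ⊕ 21 = 19.
The overall nim-sum is X = 19. A row of size p has a winning move iff p XOR X < p (reduce it to p XOR X).
  23: 23 XOR 19 = 4 < 23 — winning move (to 4).
  17: 17 XOR 19 = 2 < 17 — winning move (to 2).
  21: 21 XOR 19 = 6 < 21 — winning move (to 6).
That gives 3 winning moves.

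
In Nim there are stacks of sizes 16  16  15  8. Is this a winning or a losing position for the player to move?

Winning position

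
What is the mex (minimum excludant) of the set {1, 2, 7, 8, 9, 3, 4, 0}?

5

The values 0, 1, 2, 3, 4 are all present; 5 is the first non-negative integer missing from the set.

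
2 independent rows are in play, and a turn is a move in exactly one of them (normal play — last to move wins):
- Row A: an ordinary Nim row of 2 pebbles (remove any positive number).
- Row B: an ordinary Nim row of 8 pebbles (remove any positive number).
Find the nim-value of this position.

Row A is a plain Nim row of size 2, so its Grundy value is 2.
Row B is a plain Nim row of size 8, so its Grundy value is 8.
The value of a disjunctive sum is the nim-sum of the parts.
Combined value = 2 XOR 8 = 10.

10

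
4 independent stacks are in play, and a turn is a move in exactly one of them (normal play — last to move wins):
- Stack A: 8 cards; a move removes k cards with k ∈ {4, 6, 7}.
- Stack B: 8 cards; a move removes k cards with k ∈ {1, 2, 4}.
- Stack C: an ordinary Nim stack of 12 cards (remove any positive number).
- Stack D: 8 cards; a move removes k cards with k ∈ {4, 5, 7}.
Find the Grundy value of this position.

14

Grundy values for stack A (subtraction set {4, 6, 7}):
g(0) = mex{} = 0
g(1) = mex{} = 0
g(2) = mex{} = 0
g(3) = mex{} = 0
g(4) = mex{0} = 1
g(5) = mex{0} = 1
g(6) = mex{0} = 1
g(7) = mex{0} = 1
g(8) = mex{0,1} = 2
So g(8) = 2.
For stack B, compute g(0), g(1), … with moves {1, 2, 4}:
g(0) = mex{} = 0
g(1) = mex{0} = 1
g(2) = mex{0,1} = 2
g(3) = mex{1,2} = 0
g(4) = mex{0,2} = 1
g(5) = mex{0,1} = 2
g(6) = mex{1,2} = 0
g(7) = mex{0,2} = 1
g(8) = mex{0,1} = 2
So g(8) = 2.
Stack C is a plain Nim stack of size 12, so its Grundy value is 12.
Grundy values for stack D (subtraction set {4, 5, 7}):
g(0) = mex{} = 0
g(1) = mex{} = 0
g(2) = mex{} = 0
g(3) = mex{} = 0
g(4) = mex{0} = 1
g(5) = mex{0} = 1
g(6) = mex{0} = 1
g(7) = mex{0} = 1
g(8) = mex{0,1} = 2
So g(8) = 2.
The value of a disjunctive sum is the nim-sum of the parts.
Combined value = 2 ⊕ 2 ⊕ 12 ⊕ 2 = 14.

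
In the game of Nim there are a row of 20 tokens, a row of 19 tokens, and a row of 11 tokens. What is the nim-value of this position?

Write each in binary and XOR column by column:
  10100  (20)
  10011  (19)
  01011  (11)
  -----
  01100  (12)

12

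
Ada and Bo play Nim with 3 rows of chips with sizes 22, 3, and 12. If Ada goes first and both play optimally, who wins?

Bitwise XOR of the heap sizes:
  10110  (22)
  00011  (3)
  01100  (12)
  -----
  11001  (25)
The nim-sum is 25 ≠ 0, so this is an N-position: the player to move can win; Ada has a winning move.

Ada wins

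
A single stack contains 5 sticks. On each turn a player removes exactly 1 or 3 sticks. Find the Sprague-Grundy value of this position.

Build the Grundy sequence with g(k) = mex{g(k−s) : s ∈ {1, 3}, s ≤ k}:
k:     0  1  2  3  4  5
g(k):  0  1  0  1  0  1
So g(5) = 1.

1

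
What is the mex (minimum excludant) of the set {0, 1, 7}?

2

The values 0, 1 are all present; 2 is the first non-negative integer missing from the set.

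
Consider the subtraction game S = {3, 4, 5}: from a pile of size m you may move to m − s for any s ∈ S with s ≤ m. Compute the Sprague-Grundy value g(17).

0

Build the Grundy sequence with g(k) = mex{g(k−s) : s ∈ {3, 4, 5}, s ≤ k}:
k:     0  1  2  3  4  5  6  7  8  9 10 11 12 13 14 15 16 17
g(k):  0  0  0  1  1  1  2  2  0  0  0  1  1  1  2  2  0  0
So g(17) = 0.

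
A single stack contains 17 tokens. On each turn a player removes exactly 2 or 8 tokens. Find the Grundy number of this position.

1

Compute g(0), g(1), … for moves {2, 8}:
k:     0  1  2  3  4  5  6  7  8  9 10 11 12 13 14 15 16 17
g(k):  0  0  1  1  0  0  1  1  2  2  0  0  1  1  0  0  1  1
So g(17) = 1.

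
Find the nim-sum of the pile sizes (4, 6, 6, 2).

Compute the nim-sum pairwise:
4 ^ 6 = 2
2 ^ 6 = 4
4 ^ 2 = 6

6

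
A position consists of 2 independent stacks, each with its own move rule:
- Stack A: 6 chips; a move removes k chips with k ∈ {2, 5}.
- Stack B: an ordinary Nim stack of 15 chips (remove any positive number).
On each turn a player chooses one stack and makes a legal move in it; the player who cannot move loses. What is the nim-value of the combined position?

Grundy values for stack A (subtraction set {2, 5}):
g(0) = mex{} = 0
g(1) = mex{} = 0
g(2) = mex{0} = 1
g(3) = mex{0} = 1
g(4) = mex{1} = 0
g(5) = mex{0,1} = 2
g(6) = mex{0} = 1
So g(6) = 1.
Stack B is a plain Nim stack of size 15, so its Grundy value is 15.
The value of a disjunctive sum is the nim-sum of the parts.
Combined value = 1 XOR 15 = 14.

14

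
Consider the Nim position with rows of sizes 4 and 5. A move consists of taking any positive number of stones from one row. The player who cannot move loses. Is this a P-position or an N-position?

N-position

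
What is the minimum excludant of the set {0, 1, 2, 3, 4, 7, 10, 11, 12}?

5

The values 0, 1, 2, 3, 4 are all present; 5 is the first non-negative integer missing from the set.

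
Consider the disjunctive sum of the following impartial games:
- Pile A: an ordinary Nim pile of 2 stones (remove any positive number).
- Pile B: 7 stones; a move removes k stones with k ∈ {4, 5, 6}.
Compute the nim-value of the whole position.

Pile A is a plain Nim pile of size 2, so its Grundy value is 2.
For pile B, compute g(0), g(1), … with moves {4, 5, 6}:
k:     0  1  2  3  4  5  6  7
g(k):  0  0  0  0  1  1  1  1
So g(7) = 1.
The value of a disjunctive sum is the nim-sum of the parts.
Combined value = 2 XOR 1 = 3.

3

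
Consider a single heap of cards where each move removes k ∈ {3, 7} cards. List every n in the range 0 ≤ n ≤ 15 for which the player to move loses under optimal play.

0, 1, 2, 6, 10, 11, 12

Compute g(0), g(1), … for moves {3, 7}:
k:     0  1  2  3  4  5  6  7  8  9 10 11 12 13 14 15
g(k):  0  0  0  1  1  1  0  2  2  1  0  0  0  1  1  1
The P-positions (g = 0) in 0..15 are 0, 1, 2, 6, 10, 11, 12.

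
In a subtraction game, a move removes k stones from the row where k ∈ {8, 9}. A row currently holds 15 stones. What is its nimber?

Compute g(0), g(1), … for moves {8, 9}:
k:     0  1  2  3  4  5  6  7  8  9 10 11 12 13 14 15
g(k):  0  0  0  0  0  0  0  0  1  1  1  1  1  1  1  1
So g(15) = 1.

1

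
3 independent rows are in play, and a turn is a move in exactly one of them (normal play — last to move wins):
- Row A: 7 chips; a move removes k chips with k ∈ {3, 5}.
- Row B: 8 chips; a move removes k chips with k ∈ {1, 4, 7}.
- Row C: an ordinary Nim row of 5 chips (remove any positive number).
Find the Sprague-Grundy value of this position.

For row A, compute g(0), g(1), … with moves {3, 5}:
k:     0  1  2  3  4  5  6  7
g(k):  0  0  0  1  1  1  2  2
So g(7) = 2.
Build the Grundy sequence for row B with g(k) = mex{g(k−s) : s ∈ {1, 4, 7}, s ≤ k}:
g(0) = mex{} = 0
g(1) = mex{0} = 1
g(2) = mex{1} = 0
g(3) = mex{0} = 1
g(4) = mex{0,1} = 2
g(5) = mex{1,2} = 0
g(6) = mex{0} = 1
g(7) = mex{0,1} = 2
g(8) = mex{1,2} = 0
So g(8) = 0.
Row C is a plain Nim row of size 5, so its Grundy value is 5.
The value of a disjunctive sum is the nim-sum of the parts.
Combined value = 2 ⊕ 0 ⊕ 5 = 7.

7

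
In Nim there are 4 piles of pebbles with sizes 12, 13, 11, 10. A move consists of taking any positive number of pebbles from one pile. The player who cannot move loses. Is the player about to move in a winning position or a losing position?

Losing position

Write each in binary and XOR column by column:
  1100  (12)
  1101  (13)
  1011  (11)
  1010  (10)
  ----
  0000  (0)
The nim-sum is 0, so this is a P-position: the player to move is in a losing position under optimal play.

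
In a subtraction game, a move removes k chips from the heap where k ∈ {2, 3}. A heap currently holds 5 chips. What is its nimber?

Compute g(0), g(1), … for moves {2, 3}:
k:     0  1  2  3  4  5
g(k):  0  0  1  1  2  0
So g(5) = 0.

0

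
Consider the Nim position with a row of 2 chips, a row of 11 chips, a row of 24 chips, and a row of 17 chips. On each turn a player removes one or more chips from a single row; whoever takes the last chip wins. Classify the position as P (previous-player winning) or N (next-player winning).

Write each in binary and XOR column by column:
  00010  (2)
  01011  (11)
  11000  (24)
  10001  (17)
  -----
  00000  (0)
The nim-sum is 0, so this is a P-position: the player to move is in a losing position under optimal play.

P-position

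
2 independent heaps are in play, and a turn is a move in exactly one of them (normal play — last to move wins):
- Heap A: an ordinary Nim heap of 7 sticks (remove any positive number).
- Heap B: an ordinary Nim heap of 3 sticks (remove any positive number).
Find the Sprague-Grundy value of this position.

4

Heap A is a plain Nim heap of size 7, so its Grundy value is 7.
Heap B is a plain Nim heap of size 3, so its Grundy value is 3.
By the Sprague-Grundy theorem, the Grundy value of a sum of independent games is the XOR of the component values.
Combined value = 7 XOR 3 = 4.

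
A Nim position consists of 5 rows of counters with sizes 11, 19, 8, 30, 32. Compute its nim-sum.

46

Bitwise XOR of the heap sizes:
  001011  (11)
  010011  (19)
  001000  (8)
  011110  (30)
  100000  (32)
  ------
  101110  (46)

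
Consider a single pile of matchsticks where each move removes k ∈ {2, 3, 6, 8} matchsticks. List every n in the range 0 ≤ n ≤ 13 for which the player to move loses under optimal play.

0, 1, 5, 10

Build the Grundy sequence with g(k) = mex{g(k−s) : s ∈ {2, 3, 6, 8}, s ≤ k}:
g(0) = mex{} = 0
g(1) = mex{} = 0
g(2) = mex{0} = 1
g(3) = mex{0} = 1
g(4) = mex{0,1} = 2
g(5) = mex{1} = 0
g(6) = mex{0,1,2} = 3
g(7) = mex{0,2} = 1
g(8) = mex{0,1,3} = 2
g(9) = mex{0,1,3} = 2
g(10) = mex{1,2} = 0
g(11) = mex{0,1,2} = 3
g(12) = mex{0,2,3} = 1
g(13) = mex{0,1,3} = 2
The P-positions (g = 0) in 0..13 are 0, 1, 5, 10.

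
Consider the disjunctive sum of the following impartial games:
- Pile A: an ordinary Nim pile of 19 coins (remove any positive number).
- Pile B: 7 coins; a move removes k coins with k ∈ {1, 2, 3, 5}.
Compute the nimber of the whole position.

Pile A is a plain Nim pile of size 19, so its Grundy value is 19.
For pile B, compute g(0), g(1), … with moves {1, 2, 3, 5}:
g(0) = mex{} = 0
g(1) = mex{0} = 1
g(2) = mex{0,1} = 2
g(3) = mex{0,1,2} = 3
g(4) = mex{1,2,3} = 0
g(5) = mex{0,2,3} = 1
g(6) = mex{0,1,3} = 2
g(7) = mex{0,1,2} = 3
So g(7) = 3.
By the Sprague-Grundy theorem, the Grundy value of a sum of independent games is the XOR of the component values.
Combined value = 19 ⊕ 3 = 16.

16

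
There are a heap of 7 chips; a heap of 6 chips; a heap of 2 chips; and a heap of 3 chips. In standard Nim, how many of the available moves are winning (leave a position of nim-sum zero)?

Compute the nim-sum pairwise:
7 XOR 6 = 1
1 XOR 2 = 3
3 XOR 3 = 0
The nim-sum is already 0, so every move leaves a nonzero nim-sum — there are no winning moves.

0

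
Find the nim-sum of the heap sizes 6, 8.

14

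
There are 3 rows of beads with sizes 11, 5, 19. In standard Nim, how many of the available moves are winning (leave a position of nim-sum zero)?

Compute the nim-sum pairwise:
11 ⊕ 5 = 14
14 ⊕ 19 = 29
The overall nim-sum is X = 29. A row of size p has a winning move iff p XOR X < p (reduce it to p XOR X).
  11: 11 XOR 29 = 22 ≥ 11 — no move.
  5: 5 XOR 29 = 24 ≥ 5 — no move.
  19: 19 XOR 29 = 14 < 19 — winning move (to 14).
That gives 1 winning move.

1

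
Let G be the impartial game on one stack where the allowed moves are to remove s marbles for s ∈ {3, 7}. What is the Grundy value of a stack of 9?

1

Build the Grundy sequence with g(k) = mex{g(k−s) : s ∈ {3, 7}, s ≤ k}:
g(0) = mex{} = 0
g(1) = mex{} = 0
g(2) = mex{} = 0
g(3) = mex{0} = 1
g(4) = mex{0} = 1
g(5) = mex{0} = 1
g(6) = mex{1} = 0
g(7) = mex{0,1} = 2
g(8) = mex{0,1} = 2
g(9) = mex{0} = 1
So g(9) = 1.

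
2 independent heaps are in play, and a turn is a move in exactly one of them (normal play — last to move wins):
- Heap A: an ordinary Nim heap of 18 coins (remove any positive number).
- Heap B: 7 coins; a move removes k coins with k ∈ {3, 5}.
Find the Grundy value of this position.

Heap A is a plain Nim heap of size 18, so its Grundy value is 18.
For heap B, compute g(0), g(1), … with moves {3, 5}:
g(0) = mex{} = 0
g(1) = mex{} = 0
g(2) = mex{} = 0
g(3) = mex{0} = 1
g(4) = mex{0} = 1
g(5) = mex{0} = 1
g(6) = mex{0,1} = 2
g(7) = mex{0,1} = 2
So g(7) = 2.
The value of a disjunctive sum is the nim-sum of the parts.
Combined value = 18 XOR 2 = 16.

16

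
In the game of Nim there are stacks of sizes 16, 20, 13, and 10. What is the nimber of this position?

Compute the nim-sum pairwise:
16 ⊕ 20 = 4
4 ⊕ 13 = 9
9 ⊕ 10 = 3

3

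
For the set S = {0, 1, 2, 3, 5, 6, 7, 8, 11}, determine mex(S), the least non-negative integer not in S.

4

The values 0, 1, 2, 3 are all present; 4 is the first non-negative integer missing from the set.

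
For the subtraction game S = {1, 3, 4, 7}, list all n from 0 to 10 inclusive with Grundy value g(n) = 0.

0, 2, 8, 10

Compute g(0), g(1), … for moves {1, 3, 4, 7}:
g(0) = mex{} = 0
g(1) = mex{0} = 1
g(2) = mex{1} = 0
g(3) = mex{0} = 1
g(4) = mex{0,1} = 2
g(5) = mex{0,1,2} = 3
g(6) = mex{0,1,3} = 2
g(7) = mex{0,1,2} = 3
g(8) = mex{1,2,3} = 0
g(9) = mex{0,2,3} = 1
g(10) = mex{1,2,3} = 0
The P-positions (g = 0) in 0..10 are 0, 2, 8, 10.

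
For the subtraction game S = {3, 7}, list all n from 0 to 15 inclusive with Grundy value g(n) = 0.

0, 1, 2, 6, 10, 11, 12

Grundy values for subtraction set {3, 7}:
k:     0  1  2  3  4  5  6  7  8  9 10 11 12 13 14 15
g(k):  0  0  0  1  1  1  0  2  2  1  0  0  0  1  1  1
The P-positions (g = 0) in 0..15 are 0, 1, 2, 6, 10, 11, 12.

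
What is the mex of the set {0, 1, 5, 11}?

The values 0, 1 are all present; 2 is the first non-negative integer missing from the set.

2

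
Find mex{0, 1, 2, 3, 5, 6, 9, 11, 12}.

The values 0, 1, 2, 3 are all present; 4 is the first non-negative integer missing from the set.

4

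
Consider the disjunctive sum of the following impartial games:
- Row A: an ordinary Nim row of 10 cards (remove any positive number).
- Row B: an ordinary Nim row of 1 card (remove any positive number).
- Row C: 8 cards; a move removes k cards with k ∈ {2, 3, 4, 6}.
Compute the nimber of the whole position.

11

Row A is a plain Nim row of size 10, so its Grundy value is 10.
Row B is a plain Nim row of size 1, so its Grundy value is 1.
Grundy values for row C (subtraction set {2, 3, 4, 6}):
g(0) = mex{} = 0
g(1) = mex{} = 0
g(2) = mex{0} = 1
g(3) = mex{0} = 1
g(4) = mex{0,1} = 2
g(5) = mex{0,1} = 2
g(6) = mex{0,1,2} = 3
g(7) = mex{0,1,2} = 3
g(8) = mex{1,2,3} = 0
So g(8) = 0.
By the Sprague-Grundy theorem, the Grundy value of a sum of independent games is the XOR of the component values.
Combined value = 10 ⊕ 1 ⊕ 0 = 11.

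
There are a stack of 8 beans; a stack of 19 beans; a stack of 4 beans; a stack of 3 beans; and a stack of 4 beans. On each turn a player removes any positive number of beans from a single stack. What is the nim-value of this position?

24

Nim-sum: 8 ⊕ 19 ⊕ 4 ⊕ 3 ⊕ 4 = 24.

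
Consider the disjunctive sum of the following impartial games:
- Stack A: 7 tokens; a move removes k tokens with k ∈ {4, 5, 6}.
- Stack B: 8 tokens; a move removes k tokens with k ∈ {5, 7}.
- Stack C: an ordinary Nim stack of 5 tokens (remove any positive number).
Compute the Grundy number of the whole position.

5

Grundy values for stack A (subtraction set {4, 5, 6}):
k:     0  1  2  3  4  5  6  7
g(k):  0  0  0  0  1  1  1  1
So g(7) = 1.
For stack B, compute g(0), g(1), … with moves {5, 7}:
k:     0  1  2  3  4  5  6  7  8
g(k):  0  0  0  0  0  1  1  1  1
So g(8) = 1.
Stack C is a plain Nim stack of size 5, so its Grundy value is 5.
The value of a disjunctive sum is the nim-sum of the parts.
Combined value = 1 ⊕ 1 ⊕ 5 = 5.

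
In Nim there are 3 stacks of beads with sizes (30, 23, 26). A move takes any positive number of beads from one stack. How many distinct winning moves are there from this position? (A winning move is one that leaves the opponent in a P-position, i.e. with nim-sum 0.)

3

Compute the nim-sum pairwise:
30 ^ 23 = 9
9 ^ 26 = 19
The overall nim-sum is X = 19. A stack of size p has a winning move iff p XOR X < p (reduce it to p XOR X).
  30: 30 XOR 19 = 13 < 30 — winning move (to 13).
  23: 23 XOR 19 = 4 < 23 — winning move (to 4).
  26: 26 XOR 19 = 9 < 26 — winning move (to 9).
That gives 3 winning moves.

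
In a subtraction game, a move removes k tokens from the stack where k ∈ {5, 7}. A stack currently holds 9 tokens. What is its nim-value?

Compute g(0), g(1), … for moves {5, 7}:
k:     0  1  2  3  4  5  6  7  8  9
g(k):  0  0  0  0  0  1  1  1  1  1
So g(9) = 1.

1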